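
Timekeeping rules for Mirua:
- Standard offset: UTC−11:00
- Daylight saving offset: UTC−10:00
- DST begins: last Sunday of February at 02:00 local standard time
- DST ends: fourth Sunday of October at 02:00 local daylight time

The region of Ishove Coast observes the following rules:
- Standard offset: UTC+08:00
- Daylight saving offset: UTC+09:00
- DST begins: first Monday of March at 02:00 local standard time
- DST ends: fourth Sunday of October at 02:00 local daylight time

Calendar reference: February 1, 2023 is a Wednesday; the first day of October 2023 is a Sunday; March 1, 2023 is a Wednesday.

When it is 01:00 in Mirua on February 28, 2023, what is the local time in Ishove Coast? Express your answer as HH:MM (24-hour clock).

1 February 2023 is a Wednesday, so Sundays fall on 5, 12, 19, 26; the last is February 26.
1 October 2023 is a Sunday, so the first Sunday is October 1 and the fourth is October 22.
Daylight saving runs 26 February – 22 October; February 28, 2023 is inside that window, so Mirua is at UTC−10:00.
01:00 Mirua + 10h = 11:00 UTC.
1 March 2023 is a Wednesday, so the first Monday is March 6.
1 October 2023 is a Sunday, so the first Sunday is October 1 and the fourth is October 22.
At the standard offset (UTC+08:00), 11:00 UTC + 8h = 19:00 Ishove Coast standard time.
The standard-time date in Ishove Coast, February 28, 2023, is outside the daylight-saving period (6 March – 22 October), so Ishove Coast is on standard time, UTC+08:00.
11:00 UTC + 8h = 19:00 Ishove Coast.

19:00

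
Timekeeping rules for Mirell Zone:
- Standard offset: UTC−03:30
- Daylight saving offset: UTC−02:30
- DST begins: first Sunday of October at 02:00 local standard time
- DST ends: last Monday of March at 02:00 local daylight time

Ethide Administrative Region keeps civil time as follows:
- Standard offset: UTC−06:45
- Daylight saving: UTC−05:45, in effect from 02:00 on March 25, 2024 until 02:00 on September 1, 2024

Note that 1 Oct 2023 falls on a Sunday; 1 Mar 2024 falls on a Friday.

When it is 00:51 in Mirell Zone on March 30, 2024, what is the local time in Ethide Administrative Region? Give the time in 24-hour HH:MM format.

1 October 2023 is a Sunday, so the first Sunday is October 1.
1 March 2024 is a Friday, so Mondays fall on 4, 11, 18, 25; the last is March 25.
Daylight saving runs 1 October 2023 – 25 March 2024; March 30, 2024 is outside that window, so Mirell Zone is on standard time at UTC−03:30.
00:51 Mirell Zone + 3h30m = 04:21 UTC.
At the standard offset (UTC−06:45), 04:21 UTC − 6h45m = 21:36 Ethide Administrative Region standard time (rolling into the previous day, 29 March 2024).
Daylight saving runs 25 March – 1 September; the standard-time date in Ethide Administrative Region, March 29, 2024, is inside that window, so Ethide Administrative Region is at UTC−05:45.
04:21 UTC − 5h45m = 22:36 Ethide Administrative Region (rolling into the previous day, 29 March 2024).

22:36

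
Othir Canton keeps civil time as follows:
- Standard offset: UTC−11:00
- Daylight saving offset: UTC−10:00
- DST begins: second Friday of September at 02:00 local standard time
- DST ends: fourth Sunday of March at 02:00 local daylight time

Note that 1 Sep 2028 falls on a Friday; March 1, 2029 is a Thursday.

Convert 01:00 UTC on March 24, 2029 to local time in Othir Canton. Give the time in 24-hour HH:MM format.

15:00

1 September 2028 is a Friday, so the first Friday is September 1 and the second is September 8.
1 March 2029 is a Thursday, so the first Sunday is March 4 and the fourth is March 25.
At the standard offset (UTC−11:00), 01:00 UTC − 11h = 14:00 Othir Canton standard time (rolling into the previous day, 23 March 2029).
The standard-time date in Othir Canton, March 23, 2029, lies within the daylight-saving period (8 September 2028 – 25 March 2029), so Othir Canton is on daylight time, UTC−10:00.
01:00 UTC − 10h = 15:00 local (rolling into the previous day, 23 March 2029).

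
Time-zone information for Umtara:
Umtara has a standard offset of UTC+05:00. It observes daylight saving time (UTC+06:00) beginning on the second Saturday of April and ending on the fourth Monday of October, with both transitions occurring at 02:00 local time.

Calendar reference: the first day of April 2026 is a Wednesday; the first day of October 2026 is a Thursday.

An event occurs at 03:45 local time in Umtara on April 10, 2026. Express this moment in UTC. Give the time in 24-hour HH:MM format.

1 April 2026 is a Wednesday, so the first Saturday is April 4 and the second is April 11.
1 October 2026 is a Thursday, so the first Monday is October 5 and the fourth is October 26.
April 10, 2026 is outside the daylight-saving period (11 April – 26 October), so Umtara is on standard time, UTC+05:00.
03:45 local − 5h = 22:45 UTC (rolling into the previous day, 9 April 2026).

22:45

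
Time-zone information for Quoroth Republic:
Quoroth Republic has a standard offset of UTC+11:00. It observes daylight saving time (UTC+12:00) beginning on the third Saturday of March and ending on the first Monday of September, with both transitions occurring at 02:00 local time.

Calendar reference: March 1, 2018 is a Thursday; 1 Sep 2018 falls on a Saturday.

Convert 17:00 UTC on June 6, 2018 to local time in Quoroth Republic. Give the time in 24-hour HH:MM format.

1 March 2018 is a Thursday, so the first Saturday is March 3 and the third is March 17.
1 September 2018 is a Saturday, so the first Monday is September 3.
At the standard offset (UTC+11:00), 17:00 UTC + 11h = 04:00 Quoroth Republic standard time (rolling into the next day, 7 June 2018).
Daylight saving runs 17 March – 3 September; the standard-time date in Quoroth Republic, June 7, 2018, is inside that window, so Quoroth Republic is at UTC+12:00.
17:00 UTC + 12h = 05:00 local (rolling into the next day, 7 June 2018).

05:00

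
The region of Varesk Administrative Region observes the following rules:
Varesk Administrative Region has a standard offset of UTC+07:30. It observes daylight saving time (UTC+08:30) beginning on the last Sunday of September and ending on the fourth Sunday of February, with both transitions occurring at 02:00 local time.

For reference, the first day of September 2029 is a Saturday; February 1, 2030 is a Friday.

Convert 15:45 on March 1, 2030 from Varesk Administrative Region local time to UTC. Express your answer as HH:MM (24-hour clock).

08:15

1 September 2029 is a Saturday, so Sundays fall on 2, 9, 16, 23, 30; the last is September 30.
1 February 2030 is a Friday, so the first Sunday is February 3 and the fourth is February 24.
March 1, 2030 does not fall between 30 September 2029 and 24 February 2030, so daylight saving is not in effect and Varesk Administrative Region is at UTC+07:30.
15:45 local − 7h30m = 08:15 UTC.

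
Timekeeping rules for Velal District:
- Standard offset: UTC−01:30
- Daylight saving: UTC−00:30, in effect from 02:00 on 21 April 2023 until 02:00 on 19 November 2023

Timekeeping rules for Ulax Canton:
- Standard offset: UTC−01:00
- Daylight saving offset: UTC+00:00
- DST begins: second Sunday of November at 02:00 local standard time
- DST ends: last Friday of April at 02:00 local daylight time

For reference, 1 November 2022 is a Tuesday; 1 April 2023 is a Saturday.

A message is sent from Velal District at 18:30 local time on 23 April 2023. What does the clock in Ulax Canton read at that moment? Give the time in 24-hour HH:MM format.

23 April 2023 lies within the daylight-saving period (21 April – 19 November), so Velal District is on daylight time, UTC−00:30.
18:30 Velal District + 0h30m = 19:00 UTC.
1 November 2022 is a Tuesday, so the first Sunday is November 6 and the second is November 13.
1 April 2023 is a Saturday, so Fridays fall on 7, 14, 21, 28; the last is April 28.
At the standard offset (UTC−01:00), 19:00 UTC − 1h = 18:00 Ulax Canton standard time.
The standard-time date in Ulax Canton, 23 April 2023, lies within the daylight-saving period (13 November 2022 – 28 April 2023), so Ulax Canton is on daylight time, UTC+00:00.
19:00 UTC + 0h = 19:00 Ulax Canton.

19:00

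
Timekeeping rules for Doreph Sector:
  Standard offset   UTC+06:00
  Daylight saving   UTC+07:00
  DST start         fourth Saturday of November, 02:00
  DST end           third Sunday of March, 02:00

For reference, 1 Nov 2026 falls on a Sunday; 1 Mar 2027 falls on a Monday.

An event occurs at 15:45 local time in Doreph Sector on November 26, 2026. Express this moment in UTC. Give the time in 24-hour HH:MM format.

09:45

1 November 2026 is a Sunday, so the first Saturday is November 7 and the fourth is November 28.
1 March 2027 is a Monday, so the first Sunday is March 7 and the third is March 21.
Daylight saving runs 28 November 2026 – 21 March 2027; November 26, 2026 is outside that window, so Doreph Sector is on standard time at UTC+06:00.
15:45 local − 6h = 09:45 UTC.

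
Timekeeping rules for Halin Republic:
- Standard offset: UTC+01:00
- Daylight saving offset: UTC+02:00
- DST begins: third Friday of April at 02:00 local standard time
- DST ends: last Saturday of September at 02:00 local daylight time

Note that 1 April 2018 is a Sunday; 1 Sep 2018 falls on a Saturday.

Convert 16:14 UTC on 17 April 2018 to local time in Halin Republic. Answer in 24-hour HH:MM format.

1 April 2018 is a Sunday, so the first Friday is April 6 and the third is April 20.
1 September 2018 is a Saturday, so Saturdays fall on 1, 8, 15, 22, 29; the last is September 29.
At the standard offset (UTC+01:00), 16:14 UTC + 1h = 17:14 Halin Republic standard time.
The standard-time date in Halin Republic, 17 April 2018, does not fall between 20 April and 29 September, so daylight saving is not in effect and Halin Republic is at UTC+01:00.
16:14 UTC + 1h = 17:14 local.

17:14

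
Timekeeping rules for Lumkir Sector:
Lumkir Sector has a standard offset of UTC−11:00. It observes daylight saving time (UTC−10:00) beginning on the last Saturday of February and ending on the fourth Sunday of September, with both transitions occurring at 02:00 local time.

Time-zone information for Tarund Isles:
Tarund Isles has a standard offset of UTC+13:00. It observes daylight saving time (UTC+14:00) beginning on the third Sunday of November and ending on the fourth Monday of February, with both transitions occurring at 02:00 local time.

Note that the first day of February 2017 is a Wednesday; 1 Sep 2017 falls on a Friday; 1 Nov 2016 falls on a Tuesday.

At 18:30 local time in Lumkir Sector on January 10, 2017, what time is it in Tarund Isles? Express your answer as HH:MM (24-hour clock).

19:30

1 February 2017 is a Wednesday, so Saturdays fall on 4, 11, 18, 25; the last is February 25.
1 September 2017 is a Friday, so the first Sunday is September 3 and the fourth is September 24.
Daylight saving runs 25 February – 24 September; January 10, 2017 is outside that window, so Lumkir Sector is on standard time at UTC−11:00.
18:30 Lumkir Sector + 11h = 05:30 UTC (rolling into the next day, 11 January 2017).
1 November 2016 is a Tuesday, so the first Sunday is November 6 and the third is November 20.
1 February 2017 is a Wednesday, so the first Monday is February 6 and the fourth is February 27.
At the standard offset (UTC+13:00), 05:30 UTC + 13h = 18:30 Tarund Isles standard time.
Daylight saving runs 20 November 2016 – 27 February 2017; the standard-time date in Tarund Isles, January 11, 2017, is inside that window, so Tarund Isles is at UTC+14:00.
05:30 UTC + 14h = 19:30 Tarund Isles.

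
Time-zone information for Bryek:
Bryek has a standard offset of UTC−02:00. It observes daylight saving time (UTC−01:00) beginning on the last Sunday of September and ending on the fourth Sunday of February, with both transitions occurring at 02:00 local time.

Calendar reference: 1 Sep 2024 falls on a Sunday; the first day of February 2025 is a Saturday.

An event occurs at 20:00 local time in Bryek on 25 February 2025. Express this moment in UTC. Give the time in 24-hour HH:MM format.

1 September 2024 is a Sunday, so Sundays fall on 1, 8, 15, 22, 29; the last is September 29.
1 February 2025 is a Saturday, so the first Sunday is February 2 and the fourth is February 23.
25 February 2025 is outside the daylight-saving period (29 September 2024 – 23 February 2025), so Bryek is on standard time, UTC−02:00.
20:00 local + 2h = 22:00 UTC.

22:00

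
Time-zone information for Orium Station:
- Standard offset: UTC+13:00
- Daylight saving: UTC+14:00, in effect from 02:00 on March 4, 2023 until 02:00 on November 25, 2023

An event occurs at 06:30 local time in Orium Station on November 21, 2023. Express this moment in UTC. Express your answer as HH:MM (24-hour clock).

16:30

November 21, 2023 lies within the daylight-saving period (4 March – 25 November), so Orium Station is on daylight time, UTC+14:00.
06:30 local − 14h = 16:30 UTC (rolling into the previous day, 20 November 2023).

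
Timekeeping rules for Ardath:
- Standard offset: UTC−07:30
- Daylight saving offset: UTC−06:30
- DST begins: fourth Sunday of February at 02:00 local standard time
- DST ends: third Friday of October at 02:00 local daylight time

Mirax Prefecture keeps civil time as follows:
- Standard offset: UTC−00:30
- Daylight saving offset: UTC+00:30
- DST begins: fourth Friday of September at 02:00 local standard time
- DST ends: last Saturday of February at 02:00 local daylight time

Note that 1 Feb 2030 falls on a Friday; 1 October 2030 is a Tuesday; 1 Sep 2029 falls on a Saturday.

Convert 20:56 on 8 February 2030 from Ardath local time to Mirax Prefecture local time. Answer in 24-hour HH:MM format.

04:56

1 February 2030 is a Friday, so the first Sunday is February 3 and the fourth is February 24.
1 October 2030 is a Tuesday, so the first Friday is October 4 and the third is October 18.
8 February 2030 does not fall between 24 February and 18 October, so daylight saving is not in effect and Ardath is at UTC−07:30.
20:56 Ardath + 7h30m = 04:26 UTC (rolling into the next day, 9 February 2030).
1 September 2029 is a Saturday, so the first Friday is September 7 and the fourth is September 28.
1 February 2030 is a Friday, so Saturdays fall on 2, 9, 16, 23; the last is February 23.
At the standard offset (UTC−00:30), 04:26 UTC − 0h30m = 03:56 Mirax Prefecture standard time.
Daylight saving runs 28 September 2029 – 23 February 2030; the standard-time date in Mirax Prefecture, 9 February 2030, is inside that window, so Mirax Prefecture is at UTC+00:30.
04:26 UTC + 0h30m = 04:56 Mirax Prefecture.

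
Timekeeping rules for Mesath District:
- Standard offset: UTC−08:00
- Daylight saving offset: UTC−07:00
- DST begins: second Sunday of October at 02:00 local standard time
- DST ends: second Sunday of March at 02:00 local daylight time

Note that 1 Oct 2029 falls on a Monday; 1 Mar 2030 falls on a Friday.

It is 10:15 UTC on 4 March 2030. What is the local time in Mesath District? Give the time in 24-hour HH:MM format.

1 October 2029 is a Monday, so the first Sunday is October 7 and the second is October 14.
1 March 2030 is a Friday, so the first Sunday is March 3 and the second is March 10.
At the standard offset (UTC−08:00), 10:15 UTC − 8h = 02:15 Mesath District standard time.
Daylight saving runs 14 October 2029 – 10 March 2030; the standard-time date in Mesath District, 4 March 2030, is inside that window, so Mesath District is at UTC−07:00.
10:15 UTC − 7h = 03:15 local.

03:15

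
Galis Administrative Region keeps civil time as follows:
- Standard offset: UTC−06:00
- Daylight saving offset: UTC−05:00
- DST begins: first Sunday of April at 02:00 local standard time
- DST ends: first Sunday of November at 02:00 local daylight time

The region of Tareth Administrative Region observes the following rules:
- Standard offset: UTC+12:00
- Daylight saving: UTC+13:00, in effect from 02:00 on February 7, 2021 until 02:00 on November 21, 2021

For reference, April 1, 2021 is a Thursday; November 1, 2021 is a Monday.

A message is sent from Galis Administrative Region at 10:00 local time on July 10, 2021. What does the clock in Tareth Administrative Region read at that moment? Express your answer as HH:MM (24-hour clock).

1 April 2021 is a Thursday, so the first Sunday is April 4.
1 November 2021 is a Monday, so the first Sunday is November 7.
July 10, 2021 lies within the daylight-saving period (4 April – 7 November), so Galis Administrative Region is on daylight time, UTC−05:00.
10:00 Galis Administrative Region + 5h = 15:00 UTC.
At the standard offset (UTC+12:00), 15:00 UTC + 12h = 03:00 Tareth Administrative Region standard time (rolling into the next day, 11 July 2021).
Daylight saving runs 7 February – 21 November; the standard-time date in Tareth Administrative Region, July 11, 2021, is inside that window, so Tareth Administrative Region is at UTC+13:00.
15:00 UTC + 13h = 04:00 Tareth Administrative Region (rolling into the next day, 11 July 2021).

04:00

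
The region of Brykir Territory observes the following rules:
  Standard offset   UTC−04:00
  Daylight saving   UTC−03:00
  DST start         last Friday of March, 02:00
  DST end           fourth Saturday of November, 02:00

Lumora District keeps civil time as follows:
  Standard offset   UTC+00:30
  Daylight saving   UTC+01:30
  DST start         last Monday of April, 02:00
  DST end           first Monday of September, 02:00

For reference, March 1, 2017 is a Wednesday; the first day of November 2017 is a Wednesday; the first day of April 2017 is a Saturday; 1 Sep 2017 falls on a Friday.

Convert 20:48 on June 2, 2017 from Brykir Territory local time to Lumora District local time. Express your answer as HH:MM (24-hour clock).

1 March 2017 is a Wednesday, so Fridays fall on 3, 10, 17, 24, 31; the last is March 31.
1 November 2017 is a Wednesday, so the first Saturday is November 4 and the fourth is November 25.
Daylight saving runs 31 March – 25 November; June 2, 2017 is inside that window, so Brykir Territory is at UTC−03:00.
20:48 Brykir Territory + 3h = 23:48 UTC.
1 April 2017 is a Saturday, so Mondays fall on 3, 10, 17, 24; the last is April 24.
1 September 2017 is a Friday, so the first Monday is September 4.
At the standard offset (UTC+00:30), 23:48 UTC + 0h30m = 00:18 Lumora District standard time (rolling into the next day, 3 June 2017).
The standard-time date in Lumora District, June 3, 2017, lies within the daylight-saving period (24 April – 4 September), so Lumora District is on daylight time, UTC+01:30.
23:48 UTC + 1h30m = 01:18 Lumora District (rolling into the next day, 3 June 2017).

01:18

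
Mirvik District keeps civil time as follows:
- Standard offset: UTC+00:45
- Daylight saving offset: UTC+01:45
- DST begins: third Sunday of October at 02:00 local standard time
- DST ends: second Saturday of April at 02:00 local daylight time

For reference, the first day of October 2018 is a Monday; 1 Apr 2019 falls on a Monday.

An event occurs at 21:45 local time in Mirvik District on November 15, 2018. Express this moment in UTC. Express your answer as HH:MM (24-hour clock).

20:00

1 October 2018 is a Monday, so the first Sunday is October 7 and the third is October 21.
1 April 2019 is a Monday, so the first Saturday is April 6 and the second is April 13.
Daylight saving runs 21 October 2018 – 13 April 2019; November 15, 2018 is inside that window, so Mirvik District is at UTC+01:45.
21:45 local − 1h45m = 20:00 UTC.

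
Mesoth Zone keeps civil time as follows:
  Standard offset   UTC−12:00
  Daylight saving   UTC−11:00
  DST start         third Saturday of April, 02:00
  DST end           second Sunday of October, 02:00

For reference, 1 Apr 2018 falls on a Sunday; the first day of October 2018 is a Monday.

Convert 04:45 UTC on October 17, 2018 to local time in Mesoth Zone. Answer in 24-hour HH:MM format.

1 April 2018 is a Sunday, so the first Saturday is April 7 and the third is April 21.
1 October 2018 is a Monday, so the first Sunday is October 7 and the second is October 14.
At the standard offset (UTC−12:00), 04:45 UTC − 12h = 16:45 Mesoth Zone standard time (rolling into the previous day, 16 October 2018).
The standard-time date in Mesoth Zone, October 16, 2018, does not fall between 21 April and 14 October, so daylight saving is not in effect and Mesoth Zone is at UTC−12:00.
04:45 UTC − 12h = 16:45 local (rolling into the previous day, 16 October 2018).

16:45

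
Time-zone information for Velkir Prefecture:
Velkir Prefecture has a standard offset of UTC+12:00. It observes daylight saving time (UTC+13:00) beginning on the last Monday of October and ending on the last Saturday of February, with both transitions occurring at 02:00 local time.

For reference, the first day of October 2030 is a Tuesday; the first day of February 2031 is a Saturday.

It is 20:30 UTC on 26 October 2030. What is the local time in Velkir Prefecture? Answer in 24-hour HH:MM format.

1 October 2030 is a Tuesday, so Mondays fall on 7, 14, 21, 28; the last is October 28.
1 February 2031 is a Saturday, so Saturdays fall on 1, 8, 15, 22; the last is February 22.
At the standard offset (UTC+12:00), 20:30 UTC + 12h = 08:30 Velkir Prefecture standard time (rolling into the next day, 27 October 2030).
Daylight saving runs 28 October 2030 – 22 February 2031; the standard-time date in Velkir Prefecture, 27 October 2030, is outside that window, so Velkir Prefecture is on standard time at UTC+12:00.
20:30 UTC + 12h = 08:30 local (rolling into the next day, 27 October 2030).

08:30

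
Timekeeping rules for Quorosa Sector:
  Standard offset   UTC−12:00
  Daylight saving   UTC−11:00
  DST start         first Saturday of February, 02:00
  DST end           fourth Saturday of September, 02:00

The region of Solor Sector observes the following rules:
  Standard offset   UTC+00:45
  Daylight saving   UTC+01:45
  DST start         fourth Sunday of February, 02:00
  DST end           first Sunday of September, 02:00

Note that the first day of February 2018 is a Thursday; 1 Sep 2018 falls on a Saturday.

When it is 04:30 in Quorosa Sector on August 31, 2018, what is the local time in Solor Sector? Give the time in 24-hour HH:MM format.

17:15

1 February 2018 is a Thursday, so the first Saturday is February 3.
1 September 2018 is a Saturday, so the first Saturday is September 1 and the fourth is September 22.
August 31, 2018 lies within the daylight-saving period (3 February – 22 September), so Quorosa Sector is on daylight time, UTC−11:00.
04:30 Quorosa Sector + 11h = 15:30 UTC.
1 February 2018 is a Thursday, so the first Sunday is February 4 and the fourth is February 25.
1 September 2018 is a Saturday, so the first Sunday is September 2.
At the standard offset (UTC+00:45), 15:30 UTC + 0h45m = 16:15 Solor Sector standard time.
Daylight saving runs 25 February – 2 September; the standard-time date in Solor Sector, August 31, 2018, is inside that window, so Solor Sector is at UTC+01:45.
15:30 UTC + 1h45m = 17:15 Solor Sector.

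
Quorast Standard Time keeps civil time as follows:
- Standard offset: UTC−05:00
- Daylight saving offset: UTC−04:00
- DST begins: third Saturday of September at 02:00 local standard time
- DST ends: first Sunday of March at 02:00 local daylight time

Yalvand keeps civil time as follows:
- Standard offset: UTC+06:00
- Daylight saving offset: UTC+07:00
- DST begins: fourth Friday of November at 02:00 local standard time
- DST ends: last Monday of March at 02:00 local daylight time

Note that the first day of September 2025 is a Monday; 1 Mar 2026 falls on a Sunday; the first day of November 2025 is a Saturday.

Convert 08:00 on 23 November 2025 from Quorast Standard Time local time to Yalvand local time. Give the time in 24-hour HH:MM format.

1 September 2025 is a Monday, so the first Saturday is September 6 and the third is September 20.
1 March 2026 is a Sunday, so the first Sunday is March 1.
23 November 2025 lies within the daylight-saving period (20 September 2025 – 1 March 2026), so Quorast Standard Time is on daylight time, UTC−04:00.
08:00 Quorast Standard Time + 4h = 12:00 UTC.
1 November 2025 is a Saturday, so the first Friday is November 7 and the fourth is November 28.
1 March 2026 is a Sunday, so Mondays fall on 2, 9, 16, 23, 30; the last is March 30.
At the standard offset (UTC+06:00), 12:00 UTC + 6h = 18:00 Yalvand standard time.
Daylight saving runs 28 November 2025 – 30 March 2026; the standard-time date in Yalvand, 23 November 2025, is outside that window, so Yalvand is on standard time at UTC+06:00.
12:00 UTC + 6h = 18:00 Yalvand.

18:00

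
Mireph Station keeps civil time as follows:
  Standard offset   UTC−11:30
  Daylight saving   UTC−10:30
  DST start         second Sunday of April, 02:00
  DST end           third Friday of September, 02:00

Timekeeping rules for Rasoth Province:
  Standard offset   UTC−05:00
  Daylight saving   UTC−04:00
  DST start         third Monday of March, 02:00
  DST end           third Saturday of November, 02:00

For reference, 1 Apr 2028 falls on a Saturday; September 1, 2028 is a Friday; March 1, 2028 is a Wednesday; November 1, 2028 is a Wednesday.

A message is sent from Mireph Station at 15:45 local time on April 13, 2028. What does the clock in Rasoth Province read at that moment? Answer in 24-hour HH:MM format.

22:15

1 April 2028 is a Saturday, so the first Sunday is April 2 and the second is April 9.
1 September 2028 is a Friday, so the first Friday is September 1 and the third is September 15.
Daylight saving runs 9 April – 15 September; April 13, 2028 is inside that window, so Mireph Station is at UTC−10:30.
15:45 Mireph Station + 10h30m = 02:15 UTC (rolling into the next day, 14 April 2028).
1 March 2028 is a Wednesday, so the first Monday is March 6 and the third is March 20.
1 November 2028 is a Wednesday, so the first Saturday is November 4 and the third is November 18.
At the standard offset (UTC−05:00), 02:15 UTC − 5h = 21:15 Rasoth Province standard time (rolling into the previous day, 13 April 2028).
The standard-time date in Rasoth Province, April 13, 2028, lies within the daylight-saving period (20 March – 18 November), so Rasoth Province is on daylight time, UTC−04:00.
02:15 UTC − 4h = 22:15 Rasoth Province (rolling into the previous day, 13 April 2028).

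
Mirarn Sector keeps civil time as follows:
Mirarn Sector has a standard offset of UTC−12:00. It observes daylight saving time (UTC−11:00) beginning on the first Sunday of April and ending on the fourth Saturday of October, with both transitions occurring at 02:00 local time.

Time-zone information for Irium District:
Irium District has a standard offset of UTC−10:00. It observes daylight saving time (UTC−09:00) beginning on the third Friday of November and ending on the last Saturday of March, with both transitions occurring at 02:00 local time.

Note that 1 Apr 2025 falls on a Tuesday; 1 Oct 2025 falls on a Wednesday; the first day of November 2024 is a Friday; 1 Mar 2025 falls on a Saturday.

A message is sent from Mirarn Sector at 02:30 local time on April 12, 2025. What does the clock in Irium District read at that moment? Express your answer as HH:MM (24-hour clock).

03:30

1 April 2025 is a Tuesday, so the first Sunday is April 6.
1 October 2025 is a Wednesday, so the first Saturday is October 4 and the fourth is October 25.
April 12, 2025 lies within the daylight-saving period (6 April – 25 October), so Mirarn Sector is on daylight time, UTC−11:00.
02:30 Mirarn Sector + 11h = 13:30 UTC.
1 November 2024 is a Friday, so the first Friday is November 1 and the third is November 15.
1 March 2025 is a Saturday, so Saturdays fall on 1, 8, 15, 22, 29; the last is March 29.
At the standard offset (UTC−10:00), 13:30 UTC − 10h = 03:30 Irium District standard time.
The standard-time date in Irium District, April 12, 2025, is outside the daylight-saving period (15 November 2024 – 29 March 2025), so Irium District is on standard time, UTC−10:00.
13:30 UTC − 10h = 03:30 Irium District.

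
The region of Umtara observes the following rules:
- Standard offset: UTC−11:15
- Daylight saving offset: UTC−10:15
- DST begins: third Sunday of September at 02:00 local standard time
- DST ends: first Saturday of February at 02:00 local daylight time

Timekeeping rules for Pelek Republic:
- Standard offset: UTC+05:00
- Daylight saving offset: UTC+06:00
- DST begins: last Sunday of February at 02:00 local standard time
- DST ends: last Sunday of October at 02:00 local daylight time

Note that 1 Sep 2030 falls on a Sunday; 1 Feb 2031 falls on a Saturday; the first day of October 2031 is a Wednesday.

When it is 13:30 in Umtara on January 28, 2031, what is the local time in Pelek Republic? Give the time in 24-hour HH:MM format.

04:45

1 September 2030 is a Sunday, so the first Sunday is September 1 and the third is September 15.
1 February 2031 is a Saturday, so the first Saturday is February 1.
January 28, 2031 lies within the daylight-saving period (15 September 2030 – 1 February 2031), so Umtara is on daylight time, UTC−10:15.
13:30 Umtara + 10h15m = 23:45 UTC.
1 February 2031 is a Saturday, so Sundays fall on 2, 9, 16, 23; the last is February 23.
1 October 2031 is a Wednesday, so Sundays fall on 5, 12, 19, 26; the last is October 26.
At the standard offset (UTC+05:00), 23:45 UTC + 5h = 04:45 Pelek Republic standard time (rolling into the next day, 29 January 2031).
The standard-time date in Pelek Republic, January 29, 2031, does not fall between 23 February and 26 October, so daylight saving is not in effect and Pelek Republic is at UTC+05:00.
23:45 UTC + 5h = 04:45 Pelek Republic (rolling into the next day, 29 January 2031).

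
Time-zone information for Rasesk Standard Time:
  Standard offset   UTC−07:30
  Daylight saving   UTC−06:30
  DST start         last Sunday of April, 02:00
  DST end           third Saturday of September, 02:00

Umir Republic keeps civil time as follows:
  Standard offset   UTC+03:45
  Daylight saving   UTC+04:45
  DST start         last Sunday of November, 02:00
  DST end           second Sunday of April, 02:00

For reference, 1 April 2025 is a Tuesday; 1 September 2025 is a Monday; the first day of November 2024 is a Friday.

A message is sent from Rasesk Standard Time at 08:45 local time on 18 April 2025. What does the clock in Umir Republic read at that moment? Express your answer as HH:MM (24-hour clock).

1 April 2025 is a Tuesday, so Sundays fall on 6, 13, 20, 27; the last is April 27.
1 September 2025 is a Monday, so the first Saturday is September 6 and the third is September 20.
Daylight saving runs 27 April – 20 September; 18 April 2025 is outside that window, so Rasesk Standard Time is on standard time at UTC−07:30.
08:45 Rasesk Standard Time + 7h30m = 16:15 UTC.
1 November 2024 is a Friday, so Sundays fall on 3, 10, 17, 24; the last is November 24.
1 April 2025 is a Tuesday, so the first Sunday is April 6 and the second is April 13.
At the standard offset (UTC+03:45), 16:15 UTC + 3h45m = 20:00 Umir Republic standard time.
The standard-time date in Umir Republic, 18 April 2025, is outside the daylight-saving period (24 November 2024 – 13 April 2025), so Umir Republic is on standard time, UTC+03:45.
16:15 UTC + 3h45m = 20:00 Umir Republic.

20:00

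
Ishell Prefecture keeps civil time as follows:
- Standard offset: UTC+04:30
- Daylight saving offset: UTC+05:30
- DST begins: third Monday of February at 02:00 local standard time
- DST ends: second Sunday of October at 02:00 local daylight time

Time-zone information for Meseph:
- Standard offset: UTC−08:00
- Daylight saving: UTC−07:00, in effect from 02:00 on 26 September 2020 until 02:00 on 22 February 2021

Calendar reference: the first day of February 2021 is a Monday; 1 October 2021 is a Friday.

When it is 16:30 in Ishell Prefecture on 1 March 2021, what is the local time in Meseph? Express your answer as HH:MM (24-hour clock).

03:00

1 February 2021 is a Monday, so the first Monday is February 1 and the third is February 15.
1 October 2021 is a Friday, so the first Sunday is October 3 and the second is October 10.
Daylight saving runs 15 February – 10 October; 1 March 2021 is inside that window, so Ishell Prefecture is at UTC+05:30.
16:30 Ishell Prefecture − 5h30m = 11:00 UTC.
At the standard offset (UTC−08:00), 11:00 UTC − 8h = 03:00 Meseph standard time.
Daylight saving runs 26 September 2020 – 22 February 2021; the standard-time date in Meseph, 1 March 2021, is outside that window, so Meseph is on standard time at UTC−08:00.
11:00 UTC − 8h = 03:00 Meseph.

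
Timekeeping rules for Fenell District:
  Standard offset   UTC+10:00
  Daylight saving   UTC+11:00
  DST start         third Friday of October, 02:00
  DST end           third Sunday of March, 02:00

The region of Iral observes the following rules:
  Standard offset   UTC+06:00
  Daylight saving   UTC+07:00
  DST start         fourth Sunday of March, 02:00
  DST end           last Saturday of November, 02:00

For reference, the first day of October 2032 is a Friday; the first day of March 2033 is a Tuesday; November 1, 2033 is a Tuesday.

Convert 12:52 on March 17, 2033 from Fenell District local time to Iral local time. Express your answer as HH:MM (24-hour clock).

07:52

1 October 2032 is a Friday, so the first Friday is October 1 and the third is October 15.
1 March 2033 is a Tuesday, so the first Sunday is March 6 and the third is March 20.
March 17, 2033 lies within the daylight-saving period (15 October 2032 – 20 March 2033), so Fenell District is on daylight time, UTC+11:00.
12:52 Fenell District − 11h = 01:52 UTC.
1 March 2033 is a Tuesday, so the first Sunday is March 6 and the fourth is March 27.
1 November 2033 is a Tuesday, so Saturdays fall on 5, 12, 19, 26; the last is November 26.
At the standard offset (UTC+06:00), 01:52 UTC + 6h = 07:52 Iral standard time.
Daylight saving runs 27 March – 26 November; the standard-time date in Iral, March 17, 2033, is outside that window, so Iral is on standard time at UTC+06:00.
01:52 UTC + 6h = 07:52 Iral.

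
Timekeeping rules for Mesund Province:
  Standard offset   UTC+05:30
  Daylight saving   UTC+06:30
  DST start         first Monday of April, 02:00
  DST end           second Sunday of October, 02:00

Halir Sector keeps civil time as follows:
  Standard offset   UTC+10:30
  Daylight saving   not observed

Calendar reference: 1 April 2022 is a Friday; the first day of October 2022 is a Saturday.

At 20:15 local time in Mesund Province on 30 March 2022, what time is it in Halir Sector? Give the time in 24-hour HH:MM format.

01:15

1 April 2022 is a Friday, so the first Monday is April 4.
1 October 2022 is a Saturday, so the first Sunday is October 2 and the second is October 9.
30 March 2022 is outside the daylight-saving period (4 April – 9 October), so Mesund Province is on standard time, UTC+05:30.
20:15 Mesund Province − 5h30m = 14:45 UTC.
Halir Sector has no daylight saving, so its offset is UTC+10:30 year-round.
14:45 UTC + 10h30m = 01:15 Halir Sector (rolling into the next day, 31 March 2022).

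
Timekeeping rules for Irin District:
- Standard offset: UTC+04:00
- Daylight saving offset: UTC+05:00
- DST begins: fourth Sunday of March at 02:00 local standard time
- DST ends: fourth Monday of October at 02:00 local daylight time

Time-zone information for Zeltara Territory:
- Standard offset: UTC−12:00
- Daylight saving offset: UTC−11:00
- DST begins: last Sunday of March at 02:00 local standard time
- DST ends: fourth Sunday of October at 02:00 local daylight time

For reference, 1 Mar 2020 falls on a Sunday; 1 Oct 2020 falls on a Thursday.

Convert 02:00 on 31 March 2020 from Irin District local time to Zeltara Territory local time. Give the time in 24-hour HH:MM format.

1 March 2020 is a Sunday, so the first Sunday is March 1 and the fourth is March 22.
1 October 2020 is a Thursday, so the first Monday is October 5 and the fourth is October 26.
Daylight saving runs 22 March – 26 October; 31 March 2020 is inside that window, so Irin District is at UTC+05:00.
02:00 Irin District − 5h = 21:00 UTC (rolling into the previous day, 30 March 2020).
1 March 2020 is a Sunday, so Sundays fall on 1, 8, 15, 22, 29; the last is March 29.
1 October 2020 is a Thursday, so the first Sunday is October 4 and the fourth is October 25.
At the standard offset (UTC−12:00), 21:00 UTC − 12h = 09:00 Zeltara Territory standard time.
The standard-time date in Zeltara Territory, 30 March 2020, lies within the daylight-saving period (29 March – 25 October), so Zeltara Territory is on daylight time, UTC−11:00.
21:00 UTC − 11h = 10:00 Zeltara Territory.

10:00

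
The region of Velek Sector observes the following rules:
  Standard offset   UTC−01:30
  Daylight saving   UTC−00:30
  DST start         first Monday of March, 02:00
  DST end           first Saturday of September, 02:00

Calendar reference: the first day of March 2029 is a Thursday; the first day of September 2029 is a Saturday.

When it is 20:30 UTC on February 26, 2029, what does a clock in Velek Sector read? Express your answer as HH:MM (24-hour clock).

1 March 2029 is a Thursday, so the first Monday is March 5.
1 September 2029 is a Saturday, so the first Saturday is September 1.
At the standard offset (UTC−01:30), 20:30 UTC − 1h30m = 19:00 Velek Sector standard time.
Daylight saving runs 5 March – 1 September; the standard-time date in Velek Sector, February 26, 2029, is outside that window, so Velek Sector is on standard time at UTC−01:30.
20:30 UTC − 1h30m = 19:00 local.

19:00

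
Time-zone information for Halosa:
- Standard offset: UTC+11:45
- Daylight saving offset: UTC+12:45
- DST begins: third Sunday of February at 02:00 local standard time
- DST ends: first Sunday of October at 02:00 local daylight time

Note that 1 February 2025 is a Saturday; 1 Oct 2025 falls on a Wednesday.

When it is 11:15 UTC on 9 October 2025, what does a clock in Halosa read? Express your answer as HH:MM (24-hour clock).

1 February 2025 is a Saturday, so the first Sunday is February 2 and the third is February 16.
1 October 2025 is a Wednesday, so the first Sunday is October 5.
At the standard offset (UTC+11:45), 11:15 UTC + 11h45m = 23:00 Halosa standard time.
Daylight saving runs 16 February – 5 October; the standard-time date in Halosa, 9 October 2025, is outside that window, so Halosa is on standard time at UTC+11:45.
11:15 UTC + 11h45m = 23:00 local.

23:00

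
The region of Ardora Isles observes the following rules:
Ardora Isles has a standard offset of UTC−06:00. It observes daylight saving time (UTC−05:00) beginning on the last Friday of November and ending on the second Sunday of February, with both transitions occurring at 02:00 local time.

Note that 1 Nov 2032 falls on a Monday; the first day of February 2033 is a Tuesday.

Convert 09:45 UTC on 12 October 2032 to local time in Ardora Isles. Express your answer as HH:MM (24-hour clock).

1 November 2032 is a Monday, so Fridays fall on 5, 12, 19, 26; the last is November 26.
1 February 2033 is a Tuesday, so the first Sunday is February 6 and the second is February 13.
At the standard offset (UTC−06:00), 09:45 UTC − 6h = 03:45 Ardora Isles standard time.
The standard-time date in Ardora Isles, 12 October 2032, is outside the daylight-saving period (26 November 2032 – 13 February 2033), so Ardora Isles is on standard time, UTC−06:00.
09:45 UTC − 6h = 03:45 local.

03:45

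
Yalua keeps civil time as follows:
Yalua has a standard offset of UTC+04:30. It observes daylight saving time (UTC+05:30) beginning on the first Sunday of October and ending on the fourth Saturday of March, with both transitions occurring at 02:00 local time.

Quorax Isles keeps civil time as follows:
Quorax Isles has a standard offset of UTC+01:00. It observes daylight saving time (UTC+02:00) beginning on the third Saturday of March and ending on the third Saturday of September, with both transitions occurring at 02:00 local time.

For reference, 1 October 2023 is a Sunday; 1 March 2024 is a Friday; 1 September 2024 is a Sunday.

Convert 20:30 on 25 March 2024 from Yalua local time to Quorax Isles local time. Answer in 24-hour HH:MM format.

18:00

1 October 2023 is a Sunday, so the first Sunday is October 1.
1 March 2024 is a Friday, so the first Saturday is March 2 and the fourth is March 23.
25 March 2024 does not fall between 1 October 2023 and 23 March 2024, so daylight saving is not in effect and Yalua is at UTC+04:30.
20:30 Yalua − 4h30m = 16:00 UTC.
1 March 2024 is a Friday, so the first Saturday is March 2 and the third is March 16.
1 September 2024 is a Sunday, so the first Saturday is September 7 and the third is September 21.
At the standard offset (UTC+01:00), 16:00 UTC + 1h = 17:00 Quorax Isles standard time.
Daylight saving runs 16 March – 21 September; the standard-time date in Quorax Isles, 25 March 2024, is inside that window, so Quorax Isles is at UTC+02:00.
16:00 UTC + 2h = 18:00 Quorax Isles.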